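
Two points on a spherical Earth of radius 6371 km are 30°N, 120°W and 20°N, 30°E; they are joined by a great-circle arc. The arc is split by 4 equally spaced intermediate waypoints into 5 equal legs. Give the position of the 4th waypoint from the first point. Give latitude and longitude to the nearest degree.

Convert each endpoint to a unit vector on the sphere (x = cos φ cos λ, y = cos φ sin λ, z = sin φ).
The central angle between the endpoints is δ = arccos(p₁·p₂) ≈ 2.134 rad (122.3°).
Interpolate at f = 4/5 with slerp weights a = sin((1−f)δ)/sin δ ≈ 0.489, b = sin(fδ)/sin δ ≈ 1.172.
p = a·p₁ + b·p₂ ≈ (0.741, 0.183, 0.645); φ = arcsin(p_z) ≈ 40.20°, λ = atan2(p_y, p_x) ≈ 13.89°.

≈ 40°N, 14°E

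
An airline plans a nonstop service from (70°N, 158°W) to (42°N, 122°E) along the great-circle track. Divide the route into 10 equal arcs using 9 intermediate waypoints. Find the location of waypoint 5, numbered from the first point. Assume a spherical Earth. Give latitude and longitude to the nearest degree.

Write both endpoints as unit vectors p₁, p₂ with components (cos φ cos λ, cos φ sin λ, sin φ).
The central angle between the endpoints is δ = arccos(p₁·p₂) ≈ 0.833 rad (47.7°).
Interpolate at f = 5/10 with slerp weights a = sin((1−f)δ)/sin δ ≈ 0.547, b = sin(fδ)/sin δ ≈ 0.547.
p = a·p₁ + b·p₂ ≈ (-0.389, 0.274, 0.880); φ = arcsin(p_z) ≈ 61.59°, λ = atan2(p_y, p_x) ≈ 144.77°.

≈ (62°N, 145°E)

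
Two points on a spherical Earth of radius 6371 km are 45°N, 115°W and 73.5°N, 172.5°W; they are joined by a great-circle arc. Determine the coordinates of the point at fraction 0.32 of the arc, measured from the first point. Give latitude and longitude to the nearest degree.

Write both endpoints as unit vectors p₁, p₂ with components (cos φ cos λ, cos φ sin λ, sin φ).
The central angle between the endpoints is δ = arccos(p₁·p₂) ≈ 0.667 rad (38.2°).
Interpolate at f = 0.32 with slerp weights a = sin((1−f)δ)/sin δ ≈ 0.708, b = sin(fδ)/sin δ ≈ 0.342.
p = a·p₁ + b·p₂ ≈ (-0.308, -0.467, 0.829); φ = arcsin(p_z) ≈ 56.01°, λ = atan2(p_y, p_x) ≈ -123.43°.

≈ 56°N, 123°W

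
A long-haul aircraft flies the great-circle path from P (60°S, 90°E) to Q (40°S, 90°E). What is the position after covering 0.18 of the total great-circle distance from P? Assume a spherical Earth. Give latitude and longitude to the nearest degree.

≈ (56°S, 90°E)

The haversine formula gives a central angle δ ≈ 0.349 rad (20.0°) between the endpoints.
Interpolate at f = 0.18 with slerp weights a = sin((1−f)δ)/sin δ ≈ 0.826, b = sin(fδ)/sin δ ≈ 0.184.
p = a·p₁ + b·p₂ ≈ (0.000, 0.553, -0.833); φ = arcsin(p_z) ≈ -56.40°, λ = atan2(p_y, p_x) ≈ 90.00°.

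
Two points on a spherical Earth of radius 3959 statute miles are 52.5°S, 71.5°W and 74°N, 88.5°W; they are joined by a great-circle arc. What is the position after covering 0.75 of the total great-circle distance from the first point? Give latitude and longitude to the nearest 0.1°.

≈ 42.5°N, 79.3°W

Write both endpoints as unit vectors p₁, p₂ with components (cos φ cos λ, cos φ sin λ, sin φ).
The central angle between the endpoints is δ = arccos(p₁·p₂) ≈ 2.217 rad (127.0°).
Interpolate at f = 0.75 with slerp weights a = sin((1−f)δ)/sin δ ≈ 0.659, b = sin(fδ)/sin δ ≈ 1.247.
p = a·p₁ + b·p₂ ≈ (0.136, -0.724, 0.676); φ = arcsin(p_z) ≈ 42.53°, λ = atan2(p_y, p_x) ≈ -79.34°.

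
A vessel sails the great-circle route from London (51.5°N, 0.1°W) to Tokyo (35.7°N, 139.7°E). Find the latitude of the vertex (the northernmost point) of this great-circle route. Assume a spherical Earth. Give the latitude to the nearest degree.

The great circle lies in the plane with unit normal n̂ = (p₁ × p₂)/|p₁ × p₂|.
Here n̂_z ≈ +0.327; the vertex latitude is φ_max = arccos|n̂_z| ≈ 70.9°.

≈ 71°N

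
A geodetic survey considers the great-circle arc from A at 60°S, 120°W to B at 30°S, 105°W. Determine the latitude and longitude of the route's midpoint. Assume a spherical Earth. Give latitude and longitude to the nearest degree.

From cos δ = sin φ₁ sin φ₂ + cos φ₁ cos φ₂ cos Δλ, the central angle is δ ≈ 0.552 rad (31.6°).
Interpolate at f = 1/2 with slerp weights a = sin((1−f)δ)/sin δ ≈ 0.520, b = sin(fδ)/sin δ ≈ 0.520.
p = a·p₁ + b·p₂ ≈ (-0.246, -0.660, -0.710); φ = arcsin(p_z) ≈ -45.23°, λ = atan2(p_y, p_x) ≈ -110.48°.

≈ 45°S, 110°W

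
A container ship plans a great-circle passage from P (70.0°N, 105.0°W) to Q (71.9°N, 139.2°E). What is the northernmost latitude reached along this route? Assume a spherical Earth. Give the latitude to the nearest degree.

The great circle lies in the plane with unit normal n̂ = (p₁ × p₂)/|p₁ × p₂|.
Here n̂_z ≈ -0.180; the vertex latitude is φ_max = arccos|n̂_z| ≈ 79.6°.
Check via Clairaut: cos φ_max = |cos φ₁| · sin C = cos(70.0°)·sin(31.7°) ≈ 0.180, again giving ≈ 79.6°.

≈ 80°N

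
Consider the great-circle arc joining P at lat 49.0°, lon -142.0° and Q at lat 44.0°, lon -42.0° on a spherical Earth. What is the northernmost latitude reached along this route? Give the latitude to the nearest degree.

The great circle lies in the plane with unit normal n̂ = (p₁ × p₂)/|p₁ × p₂|.
Here n̂_z ≈ +0.518; the vertex latitude is φ_max = arccos|n̂_z| ≈ 58.8°.
Check via Clairaut: cos φ_max = |cos φ₁| · sin C = cos(49.0°)·sin(52.2°) ≈ 0.518, again giving ≈ 58.8°.

≈ 59°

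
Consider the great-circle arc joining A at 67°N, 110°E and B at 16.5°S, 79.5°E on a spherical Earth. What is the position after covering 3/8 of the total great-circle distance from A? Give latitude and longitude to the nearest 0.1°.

≈ 36.4°N, 91.0°E

From cos δ = sin φ₁ sin φ₂ + cos φ₁ cos φ₂ cos Δλ, the central angle is δ ≈ 1.509 rad (86.5°).
Interpolate at f = 3/8 with slerp weights a = sin((1−f)δ)/sin δ ≈ 0.811, b = sin(fδ)/sin δ ≈ 0.537.
p = a·p₁ + b·p₂ ≈ (-0.015, 0.804, 0.594); φ = arcsin(p_z) ≈ 36.44°, λ = atan2(p_y, p_x) ≈ 91.03°.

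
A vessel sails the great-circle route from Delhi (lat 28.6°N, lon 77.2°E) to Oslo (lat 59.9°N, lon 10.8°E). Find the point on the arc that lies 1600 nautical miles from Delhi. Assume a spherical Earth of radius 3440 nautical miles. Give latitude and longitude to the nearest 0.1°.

Write both endpoints as unit vectors p₁, p₂ with components (cos φ cos λ, cos φ sin λ, sin φ).
The central angle between the endpoints is δ = arccos(p₁·p₂) ≈ 0.939 rad (53.8°). The total great-circle distance is δ·R ≈ 0.939 × 3440 ≈ 3231 nmi, so the target fraction is f = 1600/3231 ≈ 0.495.
Interpolate at f ≈ 0.495 with slerp weights a = sin((1−f)δ)/sin δ ≈ 0.566, b = sin(fδ)/sin δ ≈ 0.556.
p = a·p₁ + b·p₂ ≈ (0.384, 0.537, 0.752); φ = arcsin(p_z) ≈ 48.73°, λ = atan2(p_y, p_x) ≈ 54.42°.

≈ lat 48.7°N, lon 54.4°E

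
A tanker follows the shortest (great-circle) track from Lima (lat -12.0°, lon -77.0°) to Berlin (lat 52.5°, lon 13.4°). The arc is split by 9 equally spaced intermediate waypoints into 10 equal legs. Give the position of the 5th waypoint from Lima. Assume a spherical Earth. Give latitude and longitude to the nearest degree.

Convert each endpoint to a unit vector on the sphere (x = cos φ cos λ, y = cos φ sin λ, z = sin φ).
The central angle between the endpoints is δ = arccos(p₁·p₂) ≈ 1.741 rad (99.7°).
Interpolate at f = 5/10 with slerp weights a = sin((1−f)δ)/sin δ ≈ 0.776, b = sin(fδ)/sin δ ≈ 0.776.
p = a·p₁ + b·p₂ ≈ (0.630, -0.630, 0.454); φ = arcsin(p_z) ≈ 27.01°, λ = atan2(p_y, p_x) ≈ -44.99°.

≈ lat 27°, lon -45°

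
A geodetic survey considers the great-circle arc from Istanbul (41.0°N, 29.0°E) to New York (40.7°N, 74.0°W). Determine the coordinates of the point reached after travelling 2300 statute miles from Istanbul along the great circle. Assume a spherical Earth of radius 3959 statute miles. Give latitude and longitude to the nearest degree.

≈ 54°N, 18°W

The haversine formula gives a central angle δ ≈ 1.267 rad (72.6°) between the endpoints. The total great-circle distance is δ·R ≈ 1.267 × 3959 ≈ 5016 mi, so the target fraction is f = 2300/5016 ≈ 0.459.
Interpolate at f ≈ 0.459 with slerp weights a = sin((1−f)δ)/sin δ ≈ 0.664, b = sin(fδ)/sin δ ≈ 0.575.
p = a·p₁ + b·p₂ ≈ (0.558, -0.176, 0.811); φ = arcsin(p_z) ≈ 54.16°, λ = atan2(p_y, p_x) ≈ -17.52°.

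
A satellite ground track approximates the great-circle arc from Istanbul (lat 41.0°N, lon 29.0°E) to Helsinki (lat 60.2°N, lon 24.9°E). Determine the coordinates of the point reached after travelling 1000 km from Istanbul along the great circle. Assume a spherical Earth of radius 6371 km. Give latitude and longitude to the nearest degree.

Write both endpoints as unit vectors p₁, p₂ with components (cos φ cos λ, cos φ sin λ, sin φ).
The central angle between the endpoints is δ = arccos(p₁·p₂) ≈ 0.338 rad (19.4°). The total great-circle distance is δ·R ≈ 0.338 × 6371 ≈ 2153 km, so the target fraction is f = 1000/2153 ≈ 0.464.
Interpolate at f ≈ 0.464 with slerp weights a = sin((1−f)δ)/sin δ ≈ 0.543, b = sin(fδ)/sin δ ≈ 0.471.
p = a·p₁ + b·p₂ ≈ (0.571, 0.297, 0.765); φ = arcsin(p_z) ≈ 49.93°, λ = atan2(p_y, p_x) ≈ 27.51°.

≈ lat 50°N, lon 28°E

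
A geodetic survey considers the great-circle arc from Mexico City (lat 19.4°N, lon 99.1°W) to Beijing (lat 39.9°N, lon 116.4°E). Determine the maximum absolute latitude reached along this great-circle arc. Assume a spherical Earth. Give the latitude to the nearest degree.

The great circle lies in the plane with unit normal n̂ = (p₁ × p₂)/|p₁ × p₂|.
Here n̂_z ≈ -0.453; the vertex latitude is φ_max = arccos|n̂_z| ≈ 63.0°.
Check via Clairaut: cos φ_max = |cos φ₁| · sin C = cos(19.4°)·sin(28.7°) ≈ 0.453, again giving ≈ 63.0°.

≈ 63°N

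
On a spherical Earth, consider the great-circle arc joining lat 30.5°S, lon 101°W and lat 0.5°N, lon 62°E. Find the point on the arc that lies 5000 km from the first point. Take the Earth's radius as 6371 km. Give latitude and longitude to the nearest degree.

Write both endpoints as unit vectors p₁, p₂ with components (cos φ cos λ, cos φ sin λ, sin φ).
The central angle between the endpoints is δ = arccos(p₁·p₂) ≈ 2.547 rad (145.9°). The total great-circle distance is δ·R ≈ 2.547 × 6371 ≈ 16227 km, so the target fraction is f = 5000/16227 ≈ 0.308.
Interpolate at f ≈ 0.308 with slerp weights a = sin((1−f)δ)/sin δ ≈ 1.753, b = sin(fδ)/sin δ ≈ 1.262.
p = a·p₁ + b·p₂ ≈ (0.304, -0.368, -0.878); φ = arcsin(p_z) ≈ -61.46°, λ = atan2(p_y, p_x) ≈ -50.47°.

≈ lat 61°S, lon 50°W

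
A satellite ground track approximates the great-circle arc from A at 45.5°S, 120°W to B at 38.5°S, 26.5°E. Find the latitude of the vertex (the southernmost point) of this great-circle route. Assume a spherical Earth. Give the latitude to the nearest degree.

≈ 72°S

The great circle lies in the plane with unit normal n̂ = (p₁ × p₂)/|p₁ × p₂|.
Here n̂_z ≈ +0.303; the vertex latitude is φ_max = arccos|n̂_z| ≈ 72.4°.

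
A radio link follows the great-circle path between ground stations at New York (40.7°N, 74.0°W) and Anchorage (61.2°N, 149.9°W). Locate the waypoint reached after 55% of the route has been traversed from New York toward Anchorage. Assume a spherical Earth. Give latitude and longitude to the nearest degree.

Write both endpoints as unit vectors p₁, p₂ with components (cos φ cos λ, cos φ sin λ, sin φ).
The central angle between the endpoints is δ = arccos(p₁·p₂) ≈ 0.849 rad (48.7°).
Interpolate at f = 0.55 with slerp weights a = sin((1−f)δ)/sin δ ≈ 0.497, b = sin(fδ)/sin δ ≈ 0.600.
p = a·p₁ + b·p₂ ≈ (-0.146, -0.507, 0.850); φ = arcsin(p_z) ≈ 58.16°, λ = atan2(p_y, p_x) ≈ -106.09°.

≈ 58°N, 106°W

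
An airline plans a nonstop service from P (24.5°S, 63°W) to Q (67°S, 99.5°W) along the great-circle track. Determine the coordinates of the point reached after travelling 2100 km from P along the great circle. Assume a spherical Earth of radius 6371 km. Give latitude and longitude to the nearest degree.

Convert each endpoint to a unit vector on the sphere (x = cos φ cos λ, y = cos φ sin λ, z = sin φ).
The central angle between the endpoints is δ = arccos(p₁·p₂) ≈ 0.840 rad (48.1°). The total great-circle distance is δ·R ≈ 0.840 × 6371 ≈ 5351 km, so the target fraction is f = 2100/5351 ≈ 0.392.
Interpolate at f ≈ 0.392 with slerp weights a = sin((1−f)δ)/sin δ ≈ 0.656, b = sin(fδ)/sin δ ≈ 0.435.
p = a·p₁ + b·p₂ ≈ (0.243, -0.699, -0.672); φ = arcsin(p_z) ≈ -42.24°, λ = atan2(p_y, p_x) ≈ -70.84°.

≈ (42°S, 71°W)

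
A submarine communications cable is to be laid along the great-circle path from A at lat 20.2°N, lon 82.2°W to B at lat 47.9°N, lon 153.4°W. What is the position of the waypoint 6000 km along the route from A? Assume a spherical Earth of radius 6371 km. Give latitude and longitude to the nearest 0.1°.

Convert each endpoint to a unit vector on the sphere (x = cos φ cos λ, y = cos φ sin λ, z = sin φ).
The central angle between the endpoints is δ = arccos(p₁·p₂) ≈ 1.094 rad (62.7°). The total great-circle distance is δ·R ≈ 1.094 × 6371 ≈ 6970 km, so the target fraction is f = 6000/6970 ≈ 0.861.
Interpolate at f ≈ 0.861 with slerp weights a = sin((1−f)δ)/sin δ ≈ 0.171, b = sin(fδ)/sin δ ≈ 0.910.
p = a·p₁ + b·p₂ ≈ (-0.524, -0.432, 0.734); φ = arcsin(p_z) ≈ 47.24°, λ = atan2(p_y, p_x) ≈ -140.50°.

≈ lat 47.2°N, lon 140.5°W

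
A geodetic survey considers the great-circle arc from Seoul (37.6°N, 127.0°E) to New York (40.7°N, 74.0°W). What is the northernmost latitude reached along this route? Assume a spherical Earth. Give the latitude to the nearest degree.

≈ 77°N

The great circle lies in the plane with unit normal n̂ = (p₁ × p₂)/|p₁ × p₂|.
Here n̂_z ≈ +0.218; the vertex latitude is φ_max = arccos|n̂_z| ≈ 77.4°.
Check via Clairaut: cos φ_max = |cos φ₁| · sin C = cos(37.6°)·sin(16.0°) ≈ 0.218, again giving ≈ 77.4°.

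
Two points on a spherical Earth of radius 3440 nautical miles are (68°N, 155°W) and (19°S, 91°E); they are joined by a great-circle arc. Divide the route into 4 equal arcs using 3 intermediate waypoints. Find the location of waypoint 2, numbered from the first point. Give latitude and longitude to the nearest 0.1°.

≈ (34.9°N, 114.3°E)

Convert each endpoint to a unit vector on the sphere (x = cos φ cos λ, y = cos φ sin λ, z = sin φ).
The central angle between the endpoints is δ = arccos(p₁·p₂) ≈ 2.033 rad (116.5°).
Interpolate at f = 2/4 with slerp weights a = sin((1−f)δ)/sin δ ≈ 0.950, b = sin(fδ)/sin δ ≈ 0.950.
p = a·p₁ + b·p₂ ≈ (-0.338, 0.748, 0.572); φ = arcsin(p_z) ≈ 34.86°, λ = atan2(p_y, p_x) ≈ 114.34°.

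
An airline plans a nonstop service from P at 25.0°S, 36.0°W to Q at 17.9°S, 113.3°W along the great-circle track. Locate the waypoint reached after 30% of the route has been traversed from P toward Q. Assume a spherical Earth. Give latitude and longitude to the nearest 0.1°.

≈ 27.4°S, 59.7°W

Write both endpoints as unit vectors p₁, p₂ with components (cos φ cos λ, cos φ sin λ, sin φ).
The central angle between the endpoints is δ = arccos(p₁·p₂) ≈ 1.246 rad (71.4°).
Interpolate at f = 0.30 with slerp weights a = sin((1−f)δ)/sin δ ≈ 0.808, b = sin(fδ)/sin δ ≈ 0.385.
p = a·p₁ + b·p₂ ≈ (0.447, -0.767, -0.460); φ = arcsin(p_z) ≈ -27.38°, λ = atan2(p_y, p_x) ≈ -59.75°.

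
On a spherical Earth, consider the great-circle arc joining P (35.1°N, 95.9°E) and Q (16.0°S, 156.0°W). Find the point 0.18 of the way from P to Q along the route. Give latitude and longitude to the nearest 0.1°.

Write both endpoints as unit vectors p₁, p₂ with components (cos φ cos λ, cos φ sin λ, sin φ).
The central angle between the endpoints is δ = arccos(p₁·p₂) ≈ 1.985 rad (113.8°).
Interpolate at f = 0.18 with slerp weights a = sin((1−f)δ)/sin δ ≈ 1.091, b = sin(fδ)/sin δ ≈ 0.382.
p = a·p₁ + b·p₂ ≈ (-0.427, 0.738, 0.522); φ = arcsin(p_z) ≈ 31.46°, λ = atan2(p_y, p_x) ≈ 120.07°.

≈ (31.5°N, 120.1°E)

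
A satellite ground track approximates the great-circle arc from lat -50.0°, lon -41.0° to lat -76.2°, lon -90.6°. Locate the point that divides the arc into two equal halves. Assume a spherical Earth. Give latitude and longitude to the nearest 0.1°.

Write both endpoints as unit vectors p₁, p₂ with components (cos φ cos λ, cos φ sin λ, sin φ).
The central angle between the endpoints is δ = arccos(p₁·p₂) ≈ 0.567 rad (32.5°).
Interpolate at f = 1/2 with slerp weights a = sin((1−f)δ)/sin δ ≈ 0.521, b = sin(fδ)/sin δ ≈ 0.521.
p = a·p₁ + b·p₂ ≈ (0.251, -0.344, -0.905); φ = arcsin(p_z) ≈ -64.79°, λ = atan2(p_y, p_x) ≈ -53.83°.

≈ lat -64.8°, lon -53.8°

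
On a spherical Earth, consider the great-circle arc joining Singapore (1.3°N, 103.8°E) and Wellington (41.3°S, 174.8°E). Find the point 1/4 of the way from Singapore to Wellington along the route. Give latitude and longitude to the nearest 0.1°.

From cos δ = sin φ₁ sin φ₂ + cos φ₁ cos φ₂ cos Δλ, the central angle is δ ≈ 1.339 rad (76.7°).
Interpolate at f = 1/4 with slerp weights a = sin((1−f)δ)/sin δ ≈ 0.867, b = sin(fδ)/sin δ ≈ 0.338.
p = a·p₁ + b·p₂ ≈ (-0.459, 0.865, -0.203); φ = arcsin(p_z) ≈ -11.72°, λ = atan2(p_y, p_x) ≈ 117.98°.

≈ (11.7°S, 118.0°E)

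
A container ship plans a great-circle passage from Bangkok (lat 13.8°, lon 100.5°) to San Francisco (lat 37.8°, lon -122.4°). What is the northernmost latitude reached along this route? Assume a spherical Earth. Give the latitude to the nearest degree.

≈ 55°

The great circle lies in the plane with unit normal n̂ = (p₁ × p₂)/|p₁ × p₂|.
Here n̂_z ≈ +0.574; the vertex latitude is φ_max = arccos|n̂_z| ≈ 54.9°.
Check via Clairaut: cos φ_max = |cos φ₁| · sin C = cos(13.8°)·sin(36.3°) ≈ 0.574, again giving ≈ 54.9°.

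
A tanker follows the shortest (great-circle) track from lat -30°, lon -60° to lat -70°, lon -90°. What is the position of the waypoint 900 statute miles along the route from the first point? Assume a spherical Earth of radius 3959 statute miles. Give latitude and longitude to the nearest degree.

≈ lat -43°, lon -64°

Convert each endpoint to a unit vector on the sphere (x = cos φ cos λ, y = cos φ sin λ, z = sin φ).
The central angle between the endpoints is δ = arccos(p₁·p₂) ≈ 0.758 rad (43.4°). The total great-circle distance is δ·R ≈ 0.758 × 3959 ≈ 3000 mi, so the target fraction is f = 900/3000 ≈ 0.300.
Interpolate at f ≈ 0.300 with slerp weights a = sin((1−f)δ)/sin δ ≈ 0.736, b = sin(fδ)/sin δ ≈ 0.328.
p = a·p₁ + b·p₂ ≈ (0.319, -0.664, -0.676); φ = arcsin(p_z) ≈ -42.55°, λ = atan2(p_y, p_x) ≈ -64.37°.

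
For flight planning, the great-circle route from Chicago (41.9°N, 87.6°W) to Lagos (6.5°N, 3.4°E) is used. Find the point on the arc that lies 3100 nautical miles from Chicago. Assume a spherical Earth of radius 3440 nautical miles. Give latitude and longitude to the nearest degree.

≈ 28°N, 25°W

From cos δ = sin φ₁ sin φ₂ + cos φ₁ cos φ₂ cos Δλ, the central angle is δ ≈ 1.508 rad (86.4°). The total great-circle distance is δ·R ≈ 1.508 × 3440 ≈ 5188 nmi, so the target fraction is f = 3100/5188 ≈ 0.598.
Interpolate at f ≈ 0.598 with slerp weights a = sin((1−f)δ)/sin δ ≈ 0.571, b = sin(fδ)/sin δ ≈ 0.786.
p = a·p₁ + b·p₂ ≈ (0.797, -0.379, 0.471); φ = arcsin(p_z) ≈ 28.07°, λ = atan2(p_y, p_x) ≈ -25.41°.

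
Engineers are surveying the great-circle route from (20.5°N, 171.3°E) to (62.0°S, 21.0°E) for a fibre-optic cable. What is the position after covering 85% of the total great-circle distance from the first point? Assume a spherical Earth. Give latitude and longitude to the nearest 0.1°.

≈ (72.3°S, 67.5°E)

Convert each endpoint to a unit vector on the sphere (x = cos φ cos λ, y = cos φ sin λ, z = sin φ).
The central angle between the endpoints is δ = arccos(p₁·p₂) ≈ 2.334 rad (133.7°).
Interpolate at f = 0.85 with slerp weights a = sin((1−f)δ)/sin δ ≈ 0.475, b = sin(fδ)/sin δ ≈ 1.267.
p = a·p₁ + b·p₂ ≈ (0.116, 0.280, -0.953); φ = arcsin(p_z) ≈ -72.33°, λ = atan2(p_y, p_x) ≈ 67.52°.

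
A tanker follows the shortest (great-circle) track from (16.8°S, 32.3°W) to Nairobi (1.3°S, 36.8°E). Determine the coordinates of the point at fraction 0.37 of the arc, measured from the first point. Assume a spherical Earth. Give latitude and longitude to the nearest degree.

≈ (13°S, 6°W)

The haversine formula gives a central angle δ ≈ 1.215 rad (69.6°) between the endpoints.
Interpolate at f = 0.37 with slerp weights a = sin((1−f)δ)/sin δ ≈ 0.739, b = sin(fδ)/sin δ ≈ 0.464.
p = a·p₁ + b·p₂ ≈ (0.969, -0.100, -0.224); φ = arcsin(p_z) ≈ -12.95°, λ = atan2(p_y, p_x) ≈ -5.92°.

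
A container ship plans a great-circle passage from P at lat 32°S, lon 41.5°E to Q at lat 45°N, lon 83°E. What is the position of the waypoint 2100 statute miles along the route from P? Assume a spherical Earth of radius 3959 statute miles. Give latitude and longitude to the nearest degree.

≈ lat 4°S, lon 55°E

The haversine formula gives a central angle δ ≈ 1.496 rad (85.7°) between the endpoints. The total great-circle distance is δ·R ≈ 1.496 × 3959 ≈ 5924 mi, so the target fraction is f = 2100/5924 ≈ 0.354.
Interpolate at f ≈ 0.354 with slerp weights a = sin((1−f)δ)/sin δ ≈ 0.825, b = sin(fδ)/sin δ ≈ 0.507.
p = a·p₁ + b·p₂ ≈ (0.568, 0.820, -0.078); φ = arcsin(p_z) ≈ -4.49°, λ = atan2(p_y, p_x) ≈ 55.29°.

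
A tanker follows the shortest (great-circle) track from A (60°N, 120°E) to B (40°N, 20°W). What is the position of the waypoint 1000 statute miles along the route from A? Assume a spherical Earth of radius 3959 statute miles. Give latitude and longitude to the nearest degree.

≈ (71°N, 97°E)

Convert each endpoint to a unit vector on the sphere (x = cos φ cos λ, y = cos φ sin λ, z = sin φ).
The central angle between the endpoints is δ = arccos(p₁·p₂) ≈ 1.304 rad (74.7°). The total great-circle distance is δ·R ≈ 1.304 × 3959 ≈ 5164 mi, so the target fraction is f = 1000/5164 ≈ 0.194.
Interpolate at f ≈ 0.194 with slerp weights a = sin((1−f)δ)/sin δ ≈ 0.900, b = sin(fδ)/sin δ ≈ 0.259.
p = a·p₁ + b·p₂ ≈ (-0.039, 0.322, 0.946); φ = arcsin(p_z) ≈ 71.08°, λ = atan2(p_y, p_x) ≈ 96.83°.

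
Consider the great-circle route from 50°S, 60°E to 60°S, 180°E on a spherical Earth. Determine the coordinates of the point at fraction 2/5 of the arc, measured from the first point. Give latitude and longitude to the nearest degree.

≈ 68°S, 93°E

Convert each endpoint to a unit vector on the sphere (x = cos φ cos λ, y = cos φ sin λ, z = sin φ).
The central angle between the endpoints is δ = arccos(p₁·p₂) ≈ 1.044 rad (59.8°).
Interpolate at f = 2/5 with slerp weights a = sin((1−f)δ)/sin δ ≈ 0.678, b = sin(fδ)/sin δ ≈ 0.469.
p = a·p₁ + b·p₂ ≈ (-0.017, 0.378, -0.926); φ = arcsin(p_z) ≈ -67.80°, λ = atan2(p_y, p_x) ≈ 92.52°.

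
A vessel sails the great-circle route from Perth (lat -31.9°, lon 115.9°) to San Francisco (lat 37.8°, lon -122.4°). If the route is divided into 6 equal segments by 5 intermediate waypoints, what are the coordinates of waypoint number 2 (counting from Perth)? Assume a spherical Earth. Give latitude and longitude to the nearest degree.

≈ lat -8°, lon 156°

Convert each endpoint to a unit vector on the sphere (x = cos φ cos λ, y = cos φ sin λ, z = sin φ).
The central angle between the endpoints is δ = arccos(p₁·p₂) ≈ 2.314 rad (132.6°).
Interpolate at f = 2/6 with slerp weights a = sin((1−f)δ)/sin δ ≈ 1.357, b = sin(fδ)/sin δ ≈ 0.946.
p = a·p₁ + b·p₂ ≈ (-0.904, 0.405, -0.137); φ = arcsin(p_z) ≈ -7.88°, λ = atan2(p_y, p_x) ≈ 155.86°.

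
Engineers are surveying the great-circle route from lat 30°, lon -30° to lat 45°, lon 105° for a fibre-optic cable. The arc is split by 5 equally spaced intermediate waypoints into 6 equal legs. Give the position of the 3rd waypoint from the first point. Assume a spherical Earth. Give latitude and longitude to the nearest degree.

≈ lat 63°, lon 24°

The haversine formula gives a central angle δ ≈ 1.650 rad (94.6°) between the endpoints.
Interpolate at f = 3/6 with slerp weights a = sin((1−f)δ)/sin δ ≈ 0.737, b = sin(fδ)/sin δ ≈ 0.737.
p = a·p₁ + b·p₂ ≈ (0.418, 0.184, 0.890); φ = arcsin(p_z) ≈ 62.83°, λ = atan2(p_y, p_x) ≈ 23.79°.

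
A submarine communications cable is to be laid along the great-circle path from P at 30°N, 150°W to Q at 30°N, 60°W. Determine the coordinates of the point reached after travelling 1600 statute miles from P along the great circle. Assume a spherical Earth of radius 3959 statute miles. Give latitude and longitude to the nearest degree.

≈ 38°N, 124°W

Convert each endpoint to a unit vector on the sphere (x = cos φ cos λ, y = cos φ sin λ, z = sin φ).
The central angle between the endpoints is δ = arccos(p₁·p₂) ≈ 1.318 rad (75.5°). The total great-circle distance is δ·R ≈ 1.318 × 3959 ≈ 5218 mi, so the target fraction is f = 1600/5218 ≈ 0.307.
Interpolate at f ≈ 0.307 with slerp weights a = sin((1−f)δ)/sin δ ≈ 0.818, b = sin(fδ)/sin δ ≈ 0.406.
p = a·p₁ + b·p₂ ≈ (-0.438, -0.659, 0.612); φ = arcsin(p_z) ≈ 37.74°, λ = atan2(p_y, p_x) ≈ -123.59°.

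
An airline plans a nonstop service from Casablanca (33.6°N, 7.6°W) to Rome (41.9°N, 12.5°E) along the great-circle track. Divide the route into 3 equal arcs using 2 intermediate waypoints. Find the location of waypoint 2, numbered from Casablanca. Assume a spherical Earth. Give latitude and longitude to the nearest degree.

≈ 40°N, 5°E

Write both endpoints as unit vectors p₁, p₂ with components (cos φ cos λ, cos φ sin λ, sin φ).
The central angle between the endpoints is δ = arccos(p₁·p₂) ≈ 0.312 rad (17.9°).
Interpolate at f = 2/3 with slerp weights a = sin((1−f)δ)/sin δ ≈ 0.338, b = sin(fδ)/sin δ ≈ 0.673.
p = a·p₁ + b·p₂ ≈ (0.768, 0.071, 0.636); φ = arcsin(p_z) ≈ 39.53°, λ = atan2(p_y, p_x) ≈ 5.29°.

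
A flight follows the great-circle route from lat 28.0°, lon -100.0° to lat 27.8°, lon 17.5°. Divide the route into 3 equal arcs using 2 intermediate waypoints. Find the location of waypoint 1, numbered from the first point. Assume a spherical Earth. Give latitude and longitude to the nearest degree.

Write both endpoints as unit vectors p₁, p₂ with components (cos φ cos λ, cos φ sin λ, sin φ).
The central angle between the endpoints is δ = arccos(p₁·p₂) ≈ 1.713 rad (98.1°).
Interpolate at f = 1/3 with slerp weights a = sin((1−f)δ)/sin δ ≈ 0.919, b = sin(fδ)/sin δ ≈ 0.546.
p = a·p₁ + b·p₂ ≈ (0.320, -0.654, 0.686); φ = arcsin(p_z) ≈ 43.31°, λ = atan2(p_y, p_x) ≈ -63.93°.

≈ lat 43°, lon -64°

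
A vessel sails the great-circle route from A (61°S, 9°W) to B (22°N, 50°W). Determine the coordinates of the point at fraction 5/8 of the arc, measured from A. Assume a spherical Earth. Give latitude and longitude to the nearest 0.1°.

From cos δ = sin φ₁ sin φ₂ + cos φ₁ cos φ₂ cos Δλ, the central angle is δ ≈ 1.559 rad (89.3°).
Interpolate at f = 5/8 with slerp weights a = sin((1−f)δ)/sin δ ≈ 0.552, b = sin(fδ)/sin δ ≈ 0.827.
p = a·p₁ + b·p₂ ≈ (0.757, -0.630, -0.173); φ = arcsin(p_z) ≈ -9.95°, λ = atan2(p_y, p_x) ≈ -39.73°.

≈ (10.0°S, 39.7°W)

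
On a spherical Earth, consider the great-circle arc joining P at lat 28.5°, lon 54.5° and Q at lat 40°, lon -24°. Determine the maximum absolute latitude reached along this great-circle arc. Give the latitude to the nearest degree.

The great circle lies in the plane with unit normal n̂ = (p₁ × p₂)/|p₁ × p₂|.
Here n̂_z ≈ -0.735; the vertex latitude is φ_max = arccos|n̂_z| ≈ 42.7°.

≈ 43°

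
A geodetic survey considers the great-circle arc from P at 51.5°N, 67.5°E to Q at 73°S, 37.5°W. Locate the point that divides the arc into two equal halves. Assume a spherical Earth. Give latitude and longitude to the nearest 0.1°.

The haversine formula gives a central angle δ ≈ 2.491 rad (142.7°) between the endpoints.
Interpolate at f = 1/2 with slerp weights a = sin((1−f)δ)/sin δ ≈ 1.564, b = sin(fδ)/sin δ ≈ 1.564.
p = a·p₁ + b·p₂ ≈ (0.735, 0.621, -0.272); φ = arcsin(p_z) ≈ -15.76°, λ = atan2(p_y, p_x) ≈ 40.19°.

≈ 15.8°S, 40.2°E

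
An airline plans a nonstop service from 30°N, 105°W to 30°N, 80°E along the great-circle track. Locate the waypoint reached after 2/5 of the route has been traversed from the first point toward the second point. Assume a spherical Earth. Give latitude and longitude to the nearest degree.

≈ 77°N, 122°W

Convert each endpoint to a unit vector on the sphere (x = cos φ cos λ, y = cos φ sin λ, z = sin φ).
The central angle between the endpoints is δ = arccos(p₁·p₂) ≈ 2.091 rad (119.8°).
Interpolate at f = 2/5 with slerp weights a = sin((1−f)δ)/sin δ ≈ 1.095, b = sin(fδ)/sin δ ≈ 0.855.
p = a·p₁ + b·p₂ ≈ (-0.117, -0.187, 0.975); φ = arcsin(p_z) ≈ 77.27°, λ = atan2(p_y, p_x) ≈ -122.05°.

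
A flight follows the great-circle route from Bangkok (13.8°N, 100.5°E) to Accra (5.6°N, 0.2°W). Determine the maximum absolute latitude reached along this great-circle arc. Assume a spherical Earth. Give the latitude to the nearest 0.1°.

≈ 16.0°N

The great circle lies in the plane with unit normal n̂ = (p₁ × p₂)/|p₁ × p₂|.
Here n̂_z ≈ -0.961; the vertex latitude is φ_max = arccos|n̂_z| ≈ 16.0°.
Check via Clairaut: cos φ_max = |cos φ₁| · sin C = cos(13.8°)·sin(81.9°) ≈ 0.961, again giving ≈ 16.0°.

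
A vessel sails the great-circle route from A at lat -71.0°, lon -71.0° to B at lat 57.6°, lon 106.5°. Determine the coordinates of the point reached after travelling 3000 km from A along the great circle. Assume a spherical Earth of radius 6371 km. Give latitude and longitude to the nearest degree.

≈ lat -82°, lon 91°

From cos δ = sin φ₁ sin φ₂ + cos φ₁ cos φ₂ cos Δλ, the central angle is δ ≈ 2.907 rad (166.6°). The total great-circle distance is δ·R ≈ 2.907 × 6371 ≈ 18521 km, so the target fraction is f = 3000/18521 ≈ 0.162.
Interpolate at f ≈ 0.162 with slerp weights a = sin((1−f)δ)/sin δ ≈ 2.789, b = sin(fδ)/sin δ ≈ 1.952.
p = a·p₁ + b·p₂ ≈ (-0.001, 0.144, -0.990); φ = arcsin(p_z) ≈ -81.72°, λ = atan2(p_y, p_x) ≈ 90.54°.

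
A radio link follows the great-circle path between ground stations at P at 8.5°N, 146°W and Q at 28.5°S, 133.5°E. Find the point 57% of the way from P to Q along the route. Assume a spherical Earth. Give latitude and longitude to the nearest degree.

≈ 16°S, 171°E

Write both endpoints as unit vectors p₁, p₂ with components (cos φ cos λ, cos φ sin λ, sin φ).
The central angle between the endpoints is δ = arccos(p₁·p₂) ≈ 1.498 rad (85.8°).
Interpolate at f = 0.57 with slerp weights a = sin((1−f)δ)/sin δ ≈ 0.602, b = sin(fδ)/sin δ ≈ 0.756.
p = a·p₁ + b·p₂ ≈ (-0.951, 0.149, -0.272); φ = arcsin(p_z) ≈ -15.76°, λ = atan2(p_y, p_x) ≈ 171.10°.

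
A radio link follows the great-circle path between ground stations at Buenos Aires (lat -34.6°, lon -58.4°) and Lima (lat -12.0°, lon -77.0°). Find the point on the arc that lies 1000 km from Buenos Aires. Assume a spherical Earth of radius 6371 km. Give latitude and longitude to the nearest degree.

Convert each endpoint to a unit vector on the sphere (x = cos φ cos λ, y = cos φ sin λ, z = sin φ).
The central angle between the endpoints is δ = arccos(p₁·p₂) ≈ 0.492 rad (28.2°). The total great-circle distance is δ·R ≈ 0.492 × 6371 ≈ 3138 km, so the target fraction is f = 1000/3138 ≈ 0.319.
Interpolate at f ≈ 0.319 with slerp weights a = sin((1−f)δ)/sin δ ≈ 0.696, b = sin(fδ)/sin δ ≈ 0.331.
p = a·p₁ + b·p₂ ≈ (0.373, -0.803, -0.464); φ = arcsin(p_z) ≈ -27.66°, λ = atan2(p_y, p_x) ≈ -65.09°.

≈ lat -28°, lon -65°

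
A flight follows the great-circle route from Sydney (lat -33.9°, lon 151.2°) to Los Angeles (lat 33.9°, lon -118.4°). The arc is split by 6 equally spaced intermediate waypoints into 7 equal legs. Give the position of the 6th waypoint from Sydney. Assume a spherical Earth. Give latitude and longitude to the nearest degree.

≈ lat 25°, lon -133°

Convert each endpoint to a unit vector on the sphere (x = cos φ cos λ, y = cos φ sin λ, z = sin φ).
The central angle between the endpoints is δ = arccos(p₁·p₂) ≈ 1.892 rad (108.4°).
Interpolate at f = 6/7 with slerp weights a = sin((1−f)δ)/sin δ ≈ 0.281, b = sin(fδ)/sin δ ≈ 1.053.
p = a·p₁ + b·p₂ ≈ (-0.620, -0.656, 0.430); φ = arcsin(p_z) ≈ 25.47°, λ = atan2(p_y, p_x) ≈ -133.40°.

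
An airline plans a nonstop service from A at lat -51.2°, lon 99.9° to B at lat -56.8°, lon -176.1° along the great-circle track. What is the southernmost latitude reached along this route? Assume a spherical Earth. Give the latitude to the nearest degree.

The great circle lies in the plane with unit normal n̂ = (p₁ × p₂)/|p₁ × p₂|.
Here n̂_z ≈ +0.470; the vertex latitude is φ_max = arccos|n̂_z| ≈ 62.0°.
Check via Clairaut: cos φ_max = |cos φ₁| · sin C = cos(51.2°)·sin(131.4°) ≈ 0.470, again giving ≈ 62.0°.

≈ -62°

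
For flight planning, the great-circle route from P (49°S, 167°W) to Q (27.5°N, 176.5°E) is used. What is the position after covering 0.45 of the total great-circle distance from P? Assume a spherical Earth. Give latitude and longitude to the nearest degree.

≈ (15°S, 176°W)

Write both endpoints as unit vectors p₁, p₂ with components (cos φ cos λ, cos φ sin λ, sin φ).
The central angle between the endpoints is δ = arccos(p₁·p₂) ≈ 1.360 rad (77.9°).
Interpolate at f = 0.45 with slerp weights a = sin((1−f)δ)/sin δ ≈ 0.696, b = sin(fδ)/sin δ ≈ 0.587.
p = a·p₁ + b·p₂ ≈ (-0.965, -0.071, -0.254); φ = arcsin(p_z) ≈ -14.69°, λ = atan2(p_y, p_x) ≈ -175.80°.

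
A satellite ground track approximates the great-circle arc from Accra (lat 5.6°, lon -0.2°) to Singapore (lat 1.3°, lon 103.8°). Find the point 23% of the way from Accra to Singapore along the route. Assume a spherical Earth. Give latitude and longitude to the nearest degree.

Write both endpoints as unit vectors p₁, p₂ with components (cos φ cos λ, cos φ sin λ, sin φ).
The central angle between the endpoints is δ = arccos(p₁·p₂) ≈ 1.812 rad (103.8°).
Interpolate at f = 0.23 with slerp weights a = sin((1−f)δ)/sin δ ≈ 1.014, b = sin(fδ)/sin δ ≈ 0.417.
p = a·p₁ + b·p₂ ≈ (0.910, 0.401, 0.108); φ = arcsin(p_z) ≈ 6.22°, λ = atan2(p_y, p_x) ≈ 23.79°.

≈ lat 6°, lon 24°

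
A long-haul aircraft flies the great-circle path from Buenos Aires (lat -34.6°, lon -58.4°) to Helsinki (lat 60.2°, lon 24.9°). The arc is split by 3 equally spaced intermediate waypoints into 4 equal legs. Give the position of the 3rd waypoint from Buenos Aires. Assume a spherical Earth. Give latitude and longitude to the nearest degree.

≈ lat 41°, lon -11°

Write both endpoints as unit vectors p₁, p₂ with components (cos φ cos λ, cos φ sin λ, sin φ).
The central angle between the endpoints is δ = arccos(p₁·p₂) ≈ 2.032 rad (116.4°).
Interpolate at f = 3/4 with slerp weights a = sin((1−f)δ)/sin δ ≈ 0.543, b = sin(fδ)/sin δ ≈ 1.115.
p = a·p₁ + b·p₂ ≈ (0.737, -0.147, 0.660); φ = arcsin(p_z) ≈ 41.26°, λ = atan2(p_y, p_x) ≈ -11.31°.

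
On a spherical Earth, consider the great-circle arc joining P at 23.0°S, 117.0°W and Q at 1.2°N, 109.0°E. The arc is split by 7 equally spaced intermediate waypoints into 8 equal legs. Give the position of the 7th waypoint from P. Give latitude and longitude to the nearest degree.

The haversine formula gives a central angle δ ≈ 2.275 rad (130.4°) between the endpoints.
Interpolate at f = 7/8 with slerp weights a = sin((1−f)δ)/sin δ ≈ 0.368, b = sin(fδ)/sin δ ≈ 1.198.
p = a·p₁ + b·p₂ ≈ (-0.544, 0.831, -0.119); φ = arcsin(p_z) ≈ -6.82°, λ = atan2(p_y, p_x) ≈ 123.21°.

≈ 7°S, 123°E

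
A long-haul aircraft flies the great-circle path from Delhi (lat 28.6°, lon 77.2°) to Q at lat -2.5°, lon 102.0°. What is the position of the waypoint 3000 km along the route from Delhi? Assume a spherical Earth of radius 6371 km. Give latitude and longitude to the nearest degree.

≈ lat 7°, lon 95°

The haversine formula gives a central angle δ ≈ 0.683 rad (39.2°) between the endpoints. The total great-circle distance is δ·R ≈ 0.683 × 6371 ≈ 4355 km, so the target fraction is f = 3000/4355 ≈ 0.689.
Interpolate at f ≈ 0.689 with slerp weights a = sin((1−f)δ)/sin δ ≈ 0.334, b = sin(fδ)/sin δ ≈ 0.718.
p = a·p₁ + b·p₂ ≈ (-0.084, 0.988, 0.129); φ = arcsin(p_z) ≈ 7.39°, λ = atan2(p_y, p_x) ≈ 94.87°.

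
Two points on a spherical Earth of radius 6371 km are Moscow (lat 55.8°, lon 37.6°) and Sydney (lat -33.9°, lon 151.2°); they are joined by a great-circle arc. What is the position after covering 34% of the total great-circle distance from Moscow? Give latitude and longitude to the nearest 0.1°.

Write both endpoints as unit vectors p₁, p₂ with components (cos φ cos λ, cos φ sin λ, sin φ).
The central angle between the endpoints is δ = arccos(p₁·p₂) ≈ 2.276 rad (130.4°).
Interpolate at f = 0.34 with slerp weights a = sin((1−f)δ)/sin δ ≈ 1.310, b = sin(fδ)/sin δ ≈ 0.918.
p = a·p₁ + b·p₂ ≈ (-0.084, 0.816, 0.572); φ = arcsin(p_z) ≈ 34.86°, λ = atan2(p_y, p_x) ≈ 95.88°.

≈ lat 34.9°, lon 95.9°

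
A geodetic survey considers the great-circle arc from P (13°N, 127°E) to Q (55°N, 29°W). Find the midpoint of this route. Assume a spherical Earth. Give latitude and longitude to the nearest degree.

Convert each endpoint to a unit vector on the sphere (x = cos φ cos λ, y = cos φ sin λ, z = sin φ).
The central angle between the endpoints is δ = arccos(p₁·p₂) ≈ 1.903 rad (109.0°).
Interpolate at f = 1/2 with slerp weights a = sin((1−f)δ)/sin δ ≈ 0.861, b = sin(fδ)/sin δ ≈ 0.861.
p = a·p₁ + b·p₂ ≈ (-0.073, 0.431, 0.899); φ = arcsin(p_z) ≈ 64.09°, λ = atan2(p_y, p_x) ≈ 99.62°.

≈ (64°N, 100°E)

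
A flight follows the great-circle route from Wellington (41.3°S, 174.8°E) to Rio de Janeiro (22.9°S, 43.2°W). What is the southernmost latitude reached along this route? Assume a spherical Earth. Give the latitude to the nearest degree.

≈ 64°S

The great circle lies in the plane with unit normal n̂ = (p₁ × p₂)/|p₁ × p₂|.
Here n̂_z ≈ +0.445; the vertex latitude is φ_max = arccos|n̂_z| ≈ 63.6°.
Check via Clairaut: cos φ_max = |cos φ₁| · sin C = cos(41.3°)·sin(143.7°) ≈ 0.445, again giving ≈ 63.6°.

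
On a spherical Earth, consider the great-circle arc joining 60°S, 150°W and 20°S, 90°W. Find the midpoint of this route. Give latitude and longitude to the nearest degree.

≈ 44°S, 110°W

Write both endpoints as unit vectors p₁, p₂ with components (cos φ cos λ, cos φ sin λ, sin φ).
The central angle between the endpoints is δ = arccos(p₁·p₂) ≈ 1.011 rad (57.9°).
Interpolate at f = 1/2 with slerp weights a = sin((1−f)δ)/sin δ ≈ 0.571, b = sin(fδ)/sin δ ≈ 0.571.
p = a·p₁ + b·p₂ ≈ (-0.247, -0.680, -0.690); φ = arcsin(p_z) ≈ -43.66°, λ = atan2(p_y, p_x) ≈ -110.00°.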